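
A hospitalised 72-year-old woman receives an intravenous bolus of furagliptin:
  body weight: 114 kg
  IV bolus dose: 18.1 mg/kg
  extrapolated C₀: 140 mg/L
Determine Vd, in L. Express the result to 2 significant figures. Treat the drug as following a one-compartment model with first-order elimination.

15 L

Dose = 18.1 × 114 = 2063 mg
Vd = Dose / C₀ = 2063 / 140 = 14.74 L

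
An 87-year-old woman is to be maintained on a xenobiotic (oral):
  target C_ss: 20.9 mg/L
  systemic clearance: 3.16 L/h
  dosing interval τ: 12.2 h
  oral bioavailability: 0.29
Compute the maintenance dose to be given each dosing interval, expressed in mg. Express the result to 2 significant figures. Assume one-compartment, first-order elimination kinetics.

2800 mg

At steady state, F × (Dose/τ) = Css × CL.
Dose = Css × CL × τ / F = 20.9 × 3.160 × 12.2 / 0.29 = 2778 mg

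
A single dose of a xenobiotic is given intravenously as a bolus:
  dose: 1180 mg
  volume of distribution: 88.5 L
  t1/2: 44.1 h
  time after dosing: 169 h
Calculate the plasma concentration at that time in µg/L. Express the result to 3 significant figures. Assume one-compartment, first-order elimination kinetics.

C₀ = Dose / Vd = 1180 / 88.5 = 13.33 mg/L
k = ln2 / t½ = 0.693147 / 44.1 = 0.01572 h⁻¹
C = C₀ · e^(−k·t) = 13.33 × e^(−0.01572 × 169)
  = 13.33 × 0.07018 = 0.9355 mg/L
Convert: 0.9355 mg/L × 1000 = 935.5 µg/L

936 µg/L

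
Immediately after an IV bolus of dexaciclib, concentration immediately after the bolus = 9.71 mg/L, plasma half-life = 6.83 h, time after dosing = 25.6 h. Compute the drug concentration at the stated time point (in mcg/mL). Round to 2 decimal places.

k = ln2 / t½ = 0.693147 / 6.83 = 0.1015 h⁻¹
C = C₀ · e^(−k·t) = 9.710 × e^(−0.1015 × 25.6)
  = 9.710 × 0.07439 = 0.7223 mg/L
(0.7223 mg/L = 0.7223 mcg/mL)

0.72 mcg/mL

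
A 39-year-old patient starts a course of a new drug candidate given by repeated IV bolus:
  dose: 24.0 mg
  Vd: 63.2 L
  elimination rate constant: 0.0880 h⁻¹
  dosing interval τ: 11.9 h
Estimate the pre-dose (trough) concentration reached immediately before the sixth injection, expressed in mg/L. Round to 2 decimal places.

0.20 mg/L

C₀ per dose = Dose / Vd = 24.0 / 63.2 = 0.3797 mg/L
Fraction remaining after one interval: r = e^(−kτ) = e^(−0.08800 × 11.9) = 0.3509
Before dose 6, 5 doses have been given (aged 1τ, 2τ, 3τ, 4τ, 5τ).
C_trough = C₀ × (r + r² + … + r^5) = C₀ × r(1−r^5)/(1−r)
        = 0.3797 × 0.3509 × (1 − 0.005320) / (1 − 0.3509) = 0.2042 mg/L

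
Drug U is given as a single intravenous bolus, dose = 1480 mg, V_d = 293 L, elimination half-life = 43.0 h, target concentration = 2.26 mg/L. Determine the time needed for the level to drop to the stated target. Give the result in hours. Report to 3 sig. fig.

C₀ = Dose / Vd = 1480 / 293 = 5.051 mg/L
k = ln2 / t½ = 0.693147 / 43.0 = 0.01612 h⁻¹
t = ln(C₀ / C) / k = ln(5.051 / 2.26) / 0.01612
  = ln(2.235) / 0.01612 = 0.8042 / 0.01612 = 49.89 h

49.9 h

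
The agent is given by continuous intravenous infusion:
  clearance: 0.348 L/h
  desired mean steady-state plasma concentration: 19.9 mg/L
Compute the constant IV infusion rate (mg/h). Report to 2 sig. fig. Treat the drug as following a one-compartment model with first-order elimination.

6.9 mg/h

At steady state, infusion rate R₀ = Css × CL = 19.9 × 0.3480 = 6.925 mg/h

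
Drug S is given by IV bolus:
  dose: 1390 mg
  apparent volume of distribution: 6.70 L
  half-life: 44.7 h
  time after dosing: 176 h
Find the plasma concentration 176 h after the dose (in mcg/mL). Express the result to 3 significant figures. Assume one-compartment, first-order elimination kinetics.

13.5 mcg/mL

C₀ = Dose / Vd = 1390 / 6.70 = 207.5 mg/L
k = ln2 / t½ = 0.693147 / 44.7 = 0.01551 h⁻¹
C = C₀ · e^(−k·t) = 207.5 × e^(−0.01551 × 176)
  = 207.5 × 0.06523 = 13.54 mg/L
(13.54 mg/L = 13.54 mcg/mL)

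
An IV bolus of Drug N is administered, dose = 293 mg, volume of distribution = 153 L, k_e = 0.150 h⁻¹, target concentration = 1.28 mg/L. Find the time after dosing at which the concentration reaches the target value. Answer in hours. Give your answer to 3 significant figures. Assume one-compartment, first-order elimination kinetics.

2.69 h

C₀ = Dose / Vd = 293.0 / 153 = 1.915 mg/L
t = ln(C₀ / C) / k = ln(1.915 / 1.28) / 0.1500
  = ln(1.496) / 0.1500 = 0.4028 / 0.1500 = 2.685 h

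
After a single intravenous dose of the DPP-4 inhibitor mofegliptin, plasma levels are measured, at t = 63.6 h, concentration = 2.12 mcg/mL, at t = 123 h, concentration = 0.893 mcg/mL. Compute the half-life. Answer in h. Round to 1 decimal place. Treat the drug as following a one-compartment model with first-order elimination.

47.6 h

k = ln(C₁/C₂) / (t₂ − t₁) = ln(2.12/0.893) / (123 − 63.6)
  = 0.8646 / 59.40 = 0.01456 h⁻¹
t½ = ln2 / k = 0.693147 / 0.01456 = 47.61 h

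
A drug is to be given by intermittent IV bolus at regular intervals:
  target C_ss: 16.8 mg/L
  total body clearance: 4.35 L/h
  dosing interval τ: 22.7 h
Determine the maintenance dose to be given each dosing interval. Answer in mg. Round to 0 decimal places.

At steady state, Dose/τ = Css × CL.
Dose = Css × CL × τ = 16.8 × 4.350 × 22.7 = 1659 mg

1659 mg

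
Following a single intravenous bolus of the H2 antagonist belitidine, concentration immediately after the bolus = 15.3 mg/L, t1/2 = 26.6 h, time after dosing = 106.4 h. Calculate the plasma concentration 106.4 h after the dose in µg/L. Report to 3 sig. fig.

956 µg/L

k = ln2 / t½ = 0.693147 / 26.6 = 0.02606 h⁻¹
t / t½ = 106.4 / 26.6 = 4 half-lives
C = C₀ × (1/2)^4 = 15.30 × 0.06250 = 0.9563 mg/L
Convert: 0.9563 mg/L × 1000 = 956.3 µg/L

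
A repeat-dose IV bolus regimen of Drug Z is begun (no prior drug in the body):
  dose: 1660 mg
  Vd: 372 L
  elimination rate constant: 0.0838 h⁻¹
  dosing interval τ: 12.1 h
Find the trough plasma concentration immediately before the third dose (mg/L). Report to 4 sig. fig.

2.206 mg/L

C₀ per dose = Dose / Vd = 1660 / 372 = 4.462 mg/L
Fraction remaining after one interval: r = e^(−kτ) = e^(−0.08380 × 12.1) = 0.3628
Before dose 3, 2 doses have been given (aged 1τ, 2τ).
C_trough = C₀ × (r + r²) = 4.462 × (0.3628 + 0.1316) = 2.206 mg/L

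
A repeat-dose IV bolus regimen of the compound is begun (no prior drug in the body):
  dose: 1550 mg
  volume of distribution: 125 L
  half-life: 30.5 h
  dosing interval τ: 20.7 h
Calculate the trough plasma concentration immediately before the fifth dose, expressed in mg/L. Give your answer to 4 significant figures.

17.50 mg/L

C₀ per dose = Dose / Vd = 1550 / 125 = 12.40 mg/L
k = ln2 / t½ = 0.693147 / 30.5 = 0.02273 h⁻¹
Fraction remaining after one interval: r = e^(−kτ) = e^(−0.02273 × 20.7) = 0.6247
Before dose 5, 4 doses have been given (aged 1τ, 2τ, 3τ, 4τ).
C_trough = C₀ × (r + r² + … + r^4) = C₀ × r(1−r^4)/(1−r)
        = 12.40 × 0.6247 × (1 − 0.1523) / (1 − 0.6247) = 17.50 mg/L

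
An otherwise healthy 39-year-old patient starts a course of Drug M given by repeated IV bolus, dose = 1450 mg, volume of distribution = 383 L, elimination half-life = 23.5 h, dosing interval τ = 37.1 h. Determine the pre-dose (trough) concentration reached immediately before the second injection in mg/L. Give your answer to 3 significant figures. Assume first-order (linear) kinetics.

C₀ per dose = Dose / Vd = 1450 / 383 = 3.786 mg/L
k = ln2 / t½ = 0.693147 / 23.5 = 0.02950 h⁻¹
Fraction remaining after one interval: r = e^(−kτ) = e^(−0.02950 × 37.1) = 0.3347
Before dose 2, 1 dose has been given (aged 1τ).
C_trough = C₀ × r = 3.786 × 0.3347 = 1.267 mg/L

1.27 mg/L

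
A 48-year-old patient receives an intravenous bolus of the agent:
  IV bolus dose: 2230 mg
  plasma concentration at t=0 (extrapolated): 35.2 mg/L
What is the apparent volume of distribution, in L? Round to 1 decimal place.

Vd = Dose / C₀ = 2230 / 35.2 = 63.35 L

63.4 L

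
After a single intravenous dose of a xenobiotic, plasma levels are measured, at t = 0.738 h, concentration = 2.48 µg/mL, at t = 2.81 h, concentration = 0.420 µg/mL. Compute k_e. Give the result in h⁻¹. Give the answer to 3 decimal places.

0.857 h⁻¹

k = ln(C₁/C₂) / (t₂ − t₁) = ln(2.48/0.420) / (2.81 − 0.738)
  = 1.776 / 2.072 = 0.8571 h⁻¹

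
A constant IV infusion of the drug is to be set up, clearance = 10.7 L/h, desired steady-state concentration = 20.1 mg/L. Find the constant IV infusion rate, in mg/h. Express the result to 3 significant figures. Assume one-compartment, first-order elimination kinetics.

215 mg/h

At steady state, infusion rate R₀ = Css × CL = 20.1 × 10.70 = 215.1 mg/h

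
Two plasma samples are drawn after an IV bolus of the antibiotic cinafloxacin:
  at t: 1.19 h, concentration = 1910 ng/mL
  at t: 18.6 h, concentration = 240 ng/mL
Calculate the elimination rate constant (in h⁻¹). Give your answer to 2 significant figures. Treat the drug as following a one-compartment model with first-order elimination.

0.12 h⁻¹

k = ln(C₁/C₂) / (t₂ − t₁) = ln(1910/240) / (18.6 − 1.19)
  = 2.074 / 17.41 = 0.1191 h⁻¹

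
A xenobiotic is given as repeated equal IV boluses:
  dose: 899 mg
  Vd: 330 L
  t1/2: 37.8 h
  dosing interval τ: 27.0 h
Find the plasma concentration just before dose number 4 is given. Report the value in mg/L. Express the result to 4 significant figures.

3.289 mg/L

C₀ per dose = Dose / Vd = 899 / 330 = 2.724 mg/L
k = ln2 / t½ = 0.693147 / 37.8 = 0.01834 h⁻¹
Fraction remaining after one interval: r = e^(−kτ) = e^(−0.01834 × 27.0) = 0.6095
Before dose 4, 3 doses have been given (aged 1τ, 2τ, 3τ).
C_trough = C₀ × (r + r² + … + r^3) = C₀ × r(1−r^3)/(1−r)
        = 2.724 × 0.6095 × (1 − 0.2264) / (1 − 0.6095) = 3.289 mg/L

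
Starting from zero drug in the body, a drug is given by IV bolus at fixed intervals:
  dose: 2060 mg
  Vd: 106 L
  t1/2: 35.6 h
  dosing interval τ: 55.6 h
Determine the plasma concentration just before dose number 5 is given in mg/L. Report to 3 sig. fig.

C₀ per dose = Dose / Vd = 2060 / 106 = 19.43 mg/L
k = ln2 / t½ = 0.693147 / 35.6 = 0.01947 h⁻¹
Fraction remaining after one interval: r = e^(−kτ) = e^(−0.01947 × 55.6) = 0.3387
Before dose 5, 4 doses have been given (aged 1τ, 2τ, 3τ, 4τ).
C_trough = C₀ × (r + r² + … + r^4) = C₀ × r(1−r^4)/(1−r)
        = 19.43 × 0.3387 × (1 − 0.01316) / (1 − 0.3387) = 9.821 mg/L

9.82 mg/L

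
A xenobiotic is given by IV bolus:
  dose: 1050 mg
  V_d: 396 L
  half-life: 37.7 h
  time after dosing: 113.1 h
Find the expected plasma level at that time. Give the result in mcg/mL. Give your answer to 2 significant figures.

0.33 mcg/mL

C₀ = Dose / Vd = 1050 / 396 = 2.652 mg/L
k = ln2 / t½ = 0.693147 / 37.7 = 0.01839 h⁻¹
t / t½ = 113.1 / 37.7 = 3 half-lives
C = C₀ × (1/2)^3 = 2.652 × 0.1250 = 0.3315 mg/L
(0.3315 mg/L = 0.3315 mcg/mL)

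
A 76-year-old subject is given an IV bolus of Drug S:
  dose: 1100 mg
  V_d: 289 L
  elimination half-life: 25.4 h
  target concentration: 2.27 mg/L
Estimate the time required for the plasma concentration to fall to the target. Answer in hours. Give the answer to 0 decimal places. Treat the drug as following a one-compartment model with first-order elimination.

C₀ = Dose / Vd = 1100 / 289 = 3.806 mg/L
k = ln2 / t½ = 0.693147 / 25.4 = 0.02729 h⁻¹
t = ln(C₀ / C) / k = ln(3.806 / 2.27) / 0.02729
  = ln(1.677) / 0.02729 = 0.5170 / 0.02729 = 18.94 h

19 h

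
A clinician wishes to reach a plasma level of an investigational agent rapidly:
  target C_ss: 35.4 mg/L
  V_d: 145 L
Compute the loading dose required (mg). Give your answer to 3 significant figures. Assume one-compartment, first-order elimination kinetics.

LD = Css × Vd = 35.4 × 145 = 5133 mg

5130 mg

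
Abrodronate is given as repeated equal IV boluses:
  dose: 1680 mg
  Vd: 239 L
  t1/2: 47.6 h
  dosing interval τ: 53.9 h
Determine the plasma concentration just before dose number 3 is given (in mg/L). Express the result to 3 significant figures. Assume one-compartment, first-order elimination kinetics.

4.67 mg/L

C₀ per dose = Dose / Vd = 1680 / 239 = 7.029 mg/L
k = ln2 / t½ = 0.693147 / 47.6 = 0.01456 h⁻¹
Fraction remaining after one interval: r = e^(−kτ) = e^(−0.01456 × 53.9) = 0.4562
Before dose 3, 2 doses have been given (aged 1τ, 2τ).
C_trough = C₀ × (r + r²) = 7.029 × (0.4562 + 0.2081) = 4.669 mg/L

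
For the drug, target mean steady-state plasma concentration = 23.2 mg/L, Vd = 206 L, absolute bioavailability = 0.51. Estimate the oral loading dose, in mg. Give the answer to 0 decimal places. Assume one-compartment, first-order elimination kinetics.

9371 mg

LD = Css × Vd / F = 23.2 × 206 / 0.51 = 9371 mg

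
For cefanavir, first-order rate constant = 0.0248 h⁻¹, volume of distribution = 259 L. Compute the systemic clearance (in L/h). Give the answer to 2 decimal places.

6.42 L/h

CL = k × Vd = 0.0248 × 259 = 6.423 L/h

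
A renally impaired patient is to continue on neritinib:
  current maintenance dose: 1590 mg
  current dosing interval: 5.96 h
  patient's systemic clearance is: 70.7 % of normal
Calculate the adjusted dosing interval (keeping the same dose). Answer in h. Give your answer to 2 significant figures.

To keep the same average steady-state level, dosing rate must scale with clearance.
CL ratio = 70.7 / 100 = 0.7070
New interval (same dose) = 5.96 / 0.7070 = 8.430 h

8.4 h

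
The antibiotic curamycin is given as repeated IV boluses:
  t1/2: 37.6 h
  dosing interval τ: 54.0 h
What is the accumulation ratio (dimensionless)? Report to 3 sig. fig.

1.59

k = ln2 / t½ = 0.693147 / 37.6 = 0.01843 h⁻¹
e^(−kτ) = e^(−0.01843 × 54.0) = 0.3696
Accumulation ratio R = 1 / (1 − e^(−kτ)) = 1 / (1 − 0.3696) = 1.586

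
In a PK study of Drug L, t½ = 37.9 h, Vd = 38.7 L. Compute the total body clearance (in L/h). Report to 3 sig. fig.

0.708 L/h

k = ln2 / t½ = 0.693147 / 37.9 = 0.01829 h⁻¹
CL = k × Vd = 0.01829 × 38.7 = 0.7078 L/h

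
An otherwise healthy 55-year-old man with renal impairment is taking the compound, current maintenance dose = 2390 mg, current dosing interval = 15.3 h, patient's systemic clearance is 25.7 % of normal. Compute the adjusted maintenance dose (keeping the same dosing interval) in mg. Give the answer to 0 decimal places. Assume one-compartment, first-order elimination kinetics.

614 mg

To keep the same average steady-state level, dosing rate must scale with clearance.
CL ratio = 25.7 / 100 = 0.2570
New dose (same interval) = 2390 × 0.2570 = 614.2 mg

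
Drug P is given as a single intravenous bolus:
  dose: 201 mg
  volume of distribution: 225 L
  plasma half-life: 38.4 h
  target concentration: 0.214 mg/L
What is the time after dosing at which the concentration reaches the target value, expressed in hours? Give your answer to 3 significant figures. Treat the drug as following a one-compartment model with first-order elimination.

79.2 h

C₀ = Dose / Vd = 201.0 / 225 = 0.8933 mg/L
k = ln2 / t½ = 0.693147 / 38.4 = 0.01805 h⁻¹
t = ln(C₀ / C) / k = ln(0.8933 / 0.214) / 0.01805
  = ln(4.174) / 0.01805 = 1.429 / 0.01805 = 79.17 h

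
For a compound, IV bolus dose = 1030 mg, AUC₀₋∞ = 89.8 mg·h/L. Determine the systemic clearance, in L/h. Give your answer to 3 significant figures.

11.5 L/h

CL = Dose / AUC = 1030 / 89.8 = 11.47 L/h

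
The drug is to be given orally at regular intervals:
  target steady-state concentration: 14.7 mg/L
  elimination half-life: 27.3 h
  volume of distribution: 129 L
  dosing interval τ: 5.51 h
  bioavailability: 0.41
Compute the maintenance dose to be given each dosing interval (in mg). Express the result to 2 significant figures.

650 mg

k = ln2 / t½ = 0.693147 / 27.3 = 0.02539 h⁻¹
CL = k × Vd = 0.02539 × 129 = 3.275 L/h
At steady state, F × (Dose/τ) = Css × CL.
Dose = Css × CL × τ / F = 14.7 × 3.275 × 5.51 / 0.41 = 647.0 mg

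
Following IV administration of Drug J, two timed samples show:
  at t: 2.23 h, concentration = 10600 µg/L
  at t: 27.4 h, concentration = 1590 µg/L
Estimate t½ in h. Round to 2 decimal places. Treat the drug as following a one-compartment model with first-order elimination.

k = ln(C₁/C₂) / (t₂ − t₁) = ln(10600/1590) / (27.4 − 2.23)
  = 1.897 / 25.17 = 0.07537 h⁻¹
t½ = ln2 / k = 0.693147 / 0.07537 = 9.197 h

9.20 h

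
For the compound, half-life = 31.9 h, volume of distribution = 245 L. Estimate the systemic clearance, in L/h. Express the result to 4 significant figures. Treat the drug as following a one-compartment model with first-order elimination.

k = ln2 / t½ = 0.693147 / 31.9 = 0.02173 h⁻¹
CL = k × Vd = 0.02173 × 245 = 5.324 L/h

5.324 L/h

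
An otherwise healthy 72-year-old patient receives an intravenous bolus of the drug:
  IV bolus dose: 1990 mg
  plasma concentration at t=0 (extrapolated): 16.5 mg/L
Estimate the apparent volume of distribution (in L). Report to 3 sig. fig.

121 L

Vd = Dose / C₀ = 1990 / 16.5 = 120.6 L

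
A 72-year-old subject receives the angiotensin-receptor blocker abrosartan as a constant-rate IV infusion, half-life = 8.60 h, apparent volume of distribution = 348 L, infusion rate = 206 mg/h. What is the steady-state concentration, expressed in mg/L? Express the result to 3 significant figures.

7.34 mg/L

k = ln2 / t½ = 0.693147 / 8.60 = 0.08060 h⁻¹
CL = k × Vd = 0.08060 × 348 = 28.05 L/h
At steady state Css = R₀ / CL = 206 / 28.05 = 7.344 mg/L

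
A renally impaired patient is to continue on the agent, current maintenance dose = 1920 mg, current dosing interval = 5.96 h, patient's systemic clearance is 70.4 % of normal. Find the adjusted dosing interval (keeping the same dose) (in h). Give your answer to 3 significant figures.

8.47 h

To keep the same average steady-state level, dosing rate must scale with clearance.
CL ratio = 70.4 / 100 = 0.7040
New interval (same dose) = 5.96 / 0.7040 = 8.466 h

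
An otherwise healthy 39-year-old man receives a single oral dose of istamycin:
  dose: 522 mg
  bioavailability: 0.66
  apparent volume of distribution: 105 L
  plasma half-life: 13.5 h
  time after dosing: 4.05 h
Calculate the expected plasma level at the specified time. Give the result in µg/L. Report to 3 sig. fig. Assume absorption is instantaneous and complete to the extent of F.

2670 µg/L

Amount reaching circulation = F × Dose = 0.66 × 522.0 = 344.5 mg
C₀ = F·Dose / Vd = 344.5 / 105 = 3.281 mg/L
k = ln2 / t½ = 0.693147 / 13.5 = 0.05134 h⁻¹
C = C₀ · e^(−k·t) = 3.281 × e^(−0.05134 × 4.05)
  = 3.281 × 0.8123 = 2.665 mg/L
Convert: 2.665 mg/L × 1000 = 2665 µg/L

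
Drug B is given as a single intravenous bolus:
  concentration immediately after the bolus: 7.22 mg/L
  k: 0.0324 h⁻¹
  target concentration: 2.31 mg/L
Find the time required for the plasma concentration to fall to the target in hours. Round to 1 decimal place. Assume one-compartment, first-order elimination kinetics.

35.2 h

t = ln(C₀ / C) / k = ln(7.220 / 2.31) / 0.03240
  = ln(3.126) / 0.03240 = 1.140 / 0.03240 = 35.19 h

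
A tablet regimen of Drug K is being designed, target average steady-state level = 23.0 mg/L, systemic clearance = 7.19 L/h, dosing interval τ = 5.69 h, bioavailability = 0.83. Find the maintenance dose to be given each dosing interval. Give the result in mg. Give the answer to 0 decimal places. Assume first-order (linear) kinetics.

At steady state, F × (Dose/τ) = Css × CL.
Dose = Css × CL × τ / F = 23.0 × 7.190 × 5.69 / 0.83 = 1134 mg

1134 mg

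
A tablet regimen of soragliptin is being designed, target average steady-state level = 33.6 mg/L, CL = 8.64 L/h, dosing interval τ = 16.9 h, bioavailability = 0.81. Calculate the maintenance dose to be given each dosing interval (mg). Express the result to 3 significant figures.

6060 mg

At steady state, F × (Dose/τ) = Css × CL.
Dose = Css × CL × τ / F = 33.6 × 8.640 × 16.9 / 0.81 = 6057 mg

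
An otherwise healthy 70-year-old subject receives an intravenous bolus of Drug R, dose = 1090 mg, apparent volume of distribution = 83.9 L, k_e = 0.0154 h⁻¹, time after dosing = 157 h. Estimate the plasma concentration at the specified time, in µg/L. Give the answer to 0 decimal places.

1158 µg/L

C₀ = Dose / Vd = 1090 / 83.9 = 12.99 mg/L
C = C₀ · e^(−k·t) = 12.99 × e^(−0.01540 × 157)
  = 12.99 × 0.08912 = 1.158 mg/L
Convert: 1.158 mg/L × 1000 = 1158 µg/L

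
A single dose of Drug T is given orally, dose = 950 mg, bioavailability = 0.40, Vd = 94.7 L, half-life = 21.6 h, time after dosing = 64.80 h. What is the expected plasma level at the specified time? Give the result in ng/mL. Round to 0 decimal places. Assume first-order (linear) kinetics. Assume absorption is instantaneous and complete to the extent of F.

502 ng/mL

Amount reaching circulation = F × Dose = 0.40 × 950.0 = 380.0 mg
C₀ = F·Dose / Vd = 380.0 / 94.7 = 4.013 mg/L
k = ln2 / t½ = 0.693147 / 21.6 = 0.03209 h⁻¹
t / t½ = 64.80 / 21.6 = 3 half-lives
C = C₀ × (1/2)^3 = 4.013 × 0.1250 = 0.5016 mg/L
Convert: 0.5016 mg/L × 1000 = 501.6 ng/mL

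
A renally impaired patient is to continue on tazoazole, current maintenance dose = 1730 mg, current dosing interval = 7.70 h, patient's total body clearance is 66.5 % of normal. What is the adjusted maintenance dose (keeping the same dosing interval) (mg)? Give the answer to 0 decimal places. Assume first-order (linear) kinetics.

To keep the same average steady-state level, dosing rate must scale with clearance.
CL ratio = 66.5 / 100 = 0.6650
New dose (same interval) = 1730 × 0.6650 = 1150 mg

1150 mg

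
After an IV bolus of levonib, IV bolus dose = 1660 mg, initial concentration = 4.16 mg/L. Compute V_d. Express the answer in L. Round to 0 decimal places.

Vd = Dose / C₀ = 1660 / 4.16 = 399.0 L

399 L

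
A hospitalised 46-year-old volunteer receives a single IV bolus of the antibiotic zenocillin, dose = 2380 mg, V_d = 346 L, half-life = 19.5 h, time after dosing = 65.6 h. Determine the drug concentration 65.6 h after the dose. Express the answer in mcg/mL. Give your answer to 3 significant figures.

C₀ = Dose / Vd = 2380 / 346 = 6.879 mg/L
k = ln2 / t½ = 0.693147 / 19.5 = 0.03555 h⁻¹
C = C₀ · e^(−k·t) = 6.879 × e^(−0.03555 × 65.6)
  = 6.879 × 0.09709 = 0.6679 mg/L
(0.6679 mg/L = 0.6679 mcg/mL)

0.668 mcg/mL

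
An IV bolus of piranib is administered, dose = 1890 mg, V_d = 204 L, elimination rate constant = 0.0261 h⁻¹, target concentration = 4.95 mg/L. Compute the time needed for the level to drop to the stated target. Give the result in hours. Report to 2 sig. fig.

C₀ = Dose / Vd = 1890 / 204 = 9.265 mg/L
t = ln(C₀ / C) / k = ln(9.265 / 4.95) / 0.02610
  = ln(1.872) / 0.02610 = 0.6270 / 0.02610 = 24.02 h

24 h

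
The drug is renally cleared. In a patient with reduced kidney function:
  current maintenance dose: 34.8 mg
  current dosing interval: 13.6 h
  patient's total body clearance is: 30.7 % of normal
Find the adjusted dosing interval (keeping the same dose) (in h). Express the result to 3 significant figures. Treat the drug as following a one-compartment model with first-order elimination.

To keep the same average steady-state level, dosing rate must scale with clearance.
CL ratio = 30.7 / 100 = 0.3070
New interval (same dose) = 13.6 / 0.3070 = 44.30 h

44.3 h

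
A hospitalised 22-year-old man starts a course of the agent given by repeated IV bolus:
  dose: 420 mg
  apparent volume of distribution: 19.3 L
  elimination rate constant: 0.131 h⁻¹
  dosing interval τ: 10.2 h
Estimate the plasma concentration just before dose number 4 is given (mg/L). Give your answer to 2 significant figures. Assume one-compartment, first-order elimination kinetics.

7.6 mg/L

C₀ per dose = Dose / Vd = 420 / 19.3 = 21.76 mg/L
Fraction remaining after one interval: r = e^(−kτ) = e^(−0.1310 × 10.2) = 0.2628
Before dose 4, 3 doses have been given (aged 1τ, 2τ, 3τ).
C_trough = C₀ × (r + r² + … + r^3) = C₀ × r(1−r^3)/(1−r)
        = 21.76 × 0.2628 × (1 − 0.01815) / (1 − 0.2628) = 7.616 mg/L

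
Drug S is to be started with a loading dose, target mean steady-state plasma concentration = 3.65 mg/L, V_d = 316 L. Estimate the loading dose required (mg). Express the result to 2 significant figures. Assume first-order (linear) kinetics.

1200 mg

LD = Css × Vd = 3.65 × 316 = 1153 mg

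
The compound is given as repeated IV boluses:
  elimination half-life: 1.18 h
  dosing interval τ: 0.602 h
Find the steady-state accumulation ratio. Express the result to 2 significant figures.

3.4

k = ln2 / t½ = 0.693147 / 1.18 = 0.5874 h⁻¹
e^(−kτ) = e^(−0.5874 × 0.602) = 0.7021
Accumulation ratio R = 1 / (1 − e^(−kτ)) = 1 / (1 − 0.7021) = 3.357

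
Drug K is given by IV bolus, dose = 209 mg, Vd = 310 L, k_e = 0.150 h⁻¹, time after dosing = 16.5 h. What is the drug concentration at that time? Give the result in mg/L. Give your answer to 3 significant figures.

0.0567 mg/L

C₀ = Dose / Vd = 209.0 / 310 = 0.6742 mg/L
C = C₀ · e^(−k·t) = 0.6742 × e^(−0.1500 × 16.5)
  = 0.6742 × 0.08416 = 0.05674 mg/L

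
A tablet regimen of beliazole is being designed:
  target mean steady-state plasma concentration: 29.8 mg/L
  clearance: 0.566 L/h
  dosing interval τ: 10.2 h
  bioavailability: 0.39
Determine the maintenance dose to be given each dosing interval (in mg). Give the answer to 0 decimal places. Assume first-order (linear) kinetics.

441 mg

At steady state, F × (Dose/τ) = Css × CL.
Dose = Css × CL × τ / F = 29.8 × 0.5660 × 10.2 / 0.39 = 441.1 mg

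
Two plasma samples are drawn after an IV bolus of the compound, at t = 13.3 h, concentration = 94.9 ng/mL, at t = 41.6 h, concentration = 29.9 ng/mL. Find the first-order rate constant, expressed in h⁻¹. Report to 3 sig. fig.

k = ln(C₁/C₂) / (t₂ − t₁) = ln(94.9/29.9) / (41.6 − 13.3)
  = 1.155 / 28.30 = 0.04081 h⁻¹

0.0408 h⁻¹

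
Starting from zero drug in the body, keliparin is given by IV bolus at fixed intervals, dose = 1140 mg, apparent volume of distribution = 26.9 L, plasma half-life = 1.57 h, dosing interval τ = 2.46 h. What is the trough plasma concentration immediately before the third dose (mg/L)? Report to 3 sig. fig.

C₀ per dose = Dose / Vd = 1140 / 26.9 = 42.38 mg/L
k = ln2 / t½ = 0.693147 / 1.57 = 0.4415 h⁻¹
Fraction remaining after one interval: r = e^(−kτ) = e^(−0.4415 × 2.46) = 0.3375
Before dose 3, 2 doses have been given (aged 1τ, 2τ).
C_trough = C₀ × (r + r²) = 42.38 × (0.3375 + 0.1139) = 19.13 mg/L

19.1 mg/L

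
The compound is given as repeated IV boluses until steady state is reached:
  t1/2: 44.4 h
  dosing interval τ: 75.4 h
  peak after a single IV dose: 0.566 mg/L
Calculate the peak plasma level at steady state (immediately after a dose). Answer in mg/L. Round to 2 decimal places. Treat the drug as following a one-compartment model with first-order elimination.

k = ln2 / t½ = 0.693147 / 44.4 = 0.01561 h⁻¹
e^(−kτ) = e^(−0.01561 × 75.4) = 0.3082
Accumulation ratio R = 1 / (1 − e^(−kτ)) = 1 / (1 − 0.3082) = 1.446
Steady-state peak = C₀ × R = 0.566 × 1.446 = 0.8184 mg/L

0.82 mg/L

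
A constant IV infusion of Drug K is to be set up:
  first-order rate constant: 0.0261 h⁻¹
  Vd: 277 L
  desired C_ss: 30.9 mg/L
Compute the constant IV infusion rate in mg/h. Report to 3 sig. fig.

223 mg/h

CL = k × Vd = 0.02610 × 277 = 7.230 L/h
At steady state, infusion rate R₀ = Css × CL = 30.9 × 7.230 = 223.4 mg/h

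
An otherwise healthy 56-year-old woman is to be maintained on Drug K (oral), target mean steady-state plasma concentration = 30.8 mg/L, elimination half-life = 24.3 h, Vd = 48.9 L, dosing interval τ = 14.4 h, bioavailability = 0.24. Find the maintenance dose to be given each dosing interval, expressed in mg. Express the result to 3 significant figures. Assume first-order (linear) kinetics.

2580 mg

k = ln2 / t½ = 0.693147 / 24.3 = 0.02852 h⁻¹
CL = k × Vd = 0.02852 × 48.9 = 1.395 L/h
At steady state, F × (Dose/τ) = Css × CL.
Dose = Css × CL × τ / F = 30.8 × 1.395 × 14.4 / 0.24 = 2578 mg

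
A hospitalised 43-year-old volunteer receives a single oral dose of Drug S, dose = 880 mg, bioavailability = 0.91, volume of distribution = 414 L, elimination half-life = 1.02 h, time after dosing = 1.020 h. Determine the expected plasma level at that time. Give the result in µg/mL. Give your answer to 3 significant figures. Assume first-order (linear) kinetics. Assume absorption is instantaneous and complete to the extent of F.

0.967 µg/mL

Amount reaching circulation = F × Dose = 0.91 × 880.0 = 800.8 mg
C₀ = F·Dose / Vd = 800.8 / 414 = 1.934 mg/L
k = ln2 / t½ = 0.693147 / 1.02 = 0.6796 h⁻¹
t / t½ = 1.020 / 1.02 = 1 half-lives
C = C₀ × (1/2)^1 = 1.934 × 0.5000 = 0.9670 mg/L
(0.9670 mg/L = 0.9670 µg/mL)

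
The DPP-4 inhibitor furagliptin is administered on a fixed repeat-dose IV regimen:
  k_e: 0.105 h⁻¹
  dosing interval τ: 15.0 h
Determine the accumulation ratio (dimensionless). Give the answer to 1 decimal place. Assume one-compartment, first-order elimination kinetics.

e^(−kτ) = e^(−0.1050 × 15.0) = 0.2070
Accumulation ratio R = 1 / (1 − e^(−kτ)) = 1 / (1 − 0.2070) = 1.261

1.3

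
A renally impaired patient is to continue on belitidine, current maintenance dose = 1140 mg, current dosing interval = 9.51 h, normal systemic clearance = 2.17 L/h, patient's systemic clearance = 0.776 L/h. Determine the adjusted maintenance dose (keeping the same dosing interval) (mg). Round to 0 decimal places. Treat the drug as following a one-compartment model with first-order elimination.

408 mg

To keep the same average steady-state level, dosing rate must scale with clearance.
CL ratio = 0.776 / 2.17 = 0.3576
New dose (same interval) = 1140 × 0.3576 = 407.7 mg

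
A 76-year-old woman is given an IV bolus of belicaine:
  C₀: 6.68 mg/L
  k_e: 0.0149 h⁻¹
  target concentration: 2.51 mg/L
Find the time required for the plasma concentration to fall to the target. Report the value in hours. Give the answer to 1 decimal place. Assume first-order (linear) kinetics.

65.7 h

t = ln(C₀ / C) / k = ln(6.680 / 2.51) / 0.01490
  = ln(2.661) / 0.01490 = 0.9787 / 0.01490 = 65.68 h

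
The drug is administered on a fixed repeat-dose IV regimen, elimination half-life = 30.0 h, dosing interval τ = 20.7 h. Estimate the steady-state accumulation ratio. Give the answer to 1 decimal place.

2.6

k = ln2 / t½ = 0.693147 / 30.0 = 0.02310 h⁻¹
e^(−kτ) = e^(−0.02310 × 20.7) = 0.6199
Accumulation ratio R = 1 / (1 − e^(−kτ)) = 1 / (1 − 0.6199) = 2.631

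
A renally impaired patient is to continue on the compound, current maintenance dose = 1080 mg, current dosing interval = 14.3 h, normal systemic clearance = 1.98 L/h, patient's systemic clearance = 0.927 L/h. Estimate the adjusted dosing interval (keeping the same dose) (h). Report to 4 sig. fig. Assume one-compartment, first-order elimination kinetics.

To keep the same average steady-state level, dosing rate must scale with clearance.
CL ratio = 0.927 / 1.98 = 0.4682
New interval (same dose) = 14.3 / 0.4682 = 30.54 h

30.54 h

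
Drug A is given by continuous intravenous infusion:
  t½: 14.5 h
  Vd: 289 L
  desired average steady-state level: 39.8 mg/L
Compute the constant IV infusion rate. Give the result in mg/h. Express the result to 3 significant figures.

k = ln2 / t½ = 0.693147 / 14.5 = 0.04780 h⁻¹
CL = k × Vd = 0.04780 × 289 = 13.81 L/h
At steady state, infusion rate R₀ = Css × CL = 39.8 × 13.81 = 549.6 mg/h

550 mg/h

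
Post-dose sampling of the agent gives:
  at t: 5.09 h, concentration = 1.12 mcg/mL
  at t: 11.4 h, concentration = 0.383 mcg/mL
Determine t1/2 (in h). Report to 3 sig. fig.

4.08 h

k = ln(C₁/C₂) / (t₂ − t₁) = ln(1.12/0.383) / (11.4 − 5.09)
  = 1.073 / 6.310 = 0.1700 h⁻¹
t½ = ln2 / k = 0.693147 / 0.1700 = 4.077 h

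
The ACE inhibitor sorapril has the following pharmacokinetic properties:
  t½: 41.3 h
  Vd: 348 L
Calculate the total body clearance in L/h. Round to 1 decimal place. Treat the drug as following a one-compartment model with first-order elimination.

k = ln2 / t½ = 0.693147 / 41.3 = 0.01678 h⁻¹
CL = k × Vd = 0.01678 × 348 = 5.839 L/h

5.8 L/h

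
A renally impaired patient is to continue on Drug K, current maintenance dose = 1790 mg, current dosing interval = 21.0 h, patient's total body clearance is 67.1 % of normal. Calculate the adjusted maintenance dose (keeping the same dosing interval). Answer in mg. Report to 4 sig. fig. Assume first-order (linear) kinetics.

1201 mg

To keep the same average steady-state level, dosing rate must scale with clearance.
CL ratio = 67.1 / 100 = 0.6710
New dose (same interval) = 1790 × 0.6710 = 1201 mg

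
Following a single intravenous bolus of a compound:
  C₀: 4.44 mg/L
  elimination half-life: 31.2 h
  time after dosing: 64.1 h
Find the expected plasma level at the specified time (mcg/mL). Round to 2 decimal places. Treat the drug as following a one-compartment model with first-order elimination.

k = ln2 / t½ = 0.693147 / 31.2 = 0.02222 h⁻¹
C = C₀ · e^(−k·t) = 4.440 × e^(−0.02222 × 64.1)
  = 4.440 × 0.2407 = 1.069 mg/L
(1.069 mg/L = 1.069 mcg/mL)

1.07 mcg/mL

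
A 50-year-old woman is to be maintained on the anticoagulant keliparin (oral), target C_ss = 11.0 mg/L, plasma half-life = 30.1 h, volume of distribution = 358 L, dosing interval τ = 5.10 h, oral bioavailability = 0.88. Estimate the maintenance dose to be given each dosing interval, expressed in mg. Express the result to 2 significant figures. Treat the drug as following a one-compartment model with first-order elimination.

530 mg

k = ln2 / t½ = 0.693147 / 30.1 = 0.02303 h⁻¹
CL = k × Vd = 0.02303 × 358 = 8.245 L/h
At steady state, F × (Dose/τ) = Css × CL.
Dose = Css × CL × τ / F = 11.0 × 8.245 × 5.10 / 0.88 = 525.6 mg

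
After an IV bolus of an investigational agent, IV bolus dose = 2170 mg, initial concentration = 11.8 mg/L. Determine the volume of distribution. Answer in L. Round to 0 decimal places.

184 L

Vd = Dose / C₀ = 2170 / 11.8 = 183.9 L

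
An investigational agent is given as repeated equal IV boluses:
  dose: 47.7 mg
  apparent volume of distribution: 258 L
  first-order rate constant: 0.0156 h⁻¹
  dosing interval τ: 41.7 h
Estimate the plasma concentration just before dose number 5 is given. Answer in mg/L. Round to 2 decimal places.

C₀ per dose = Dose / Vd = 47.7 / 258 = 0.1849 mg/L
Fraction remaining after one interval: r = e^(−kτ) = e^(−0.01560 × 41.7) = 0.5218
Before dose 5, 4 doses have been given (aged 1τ, 2τ, 3τ, 4τ).
C_trough = C₀ × (r + r² + … + r^4) = C₀ × r(1−r^4)/(1−r)
        = 0.1849 × 0.5218 × (1 − 0.07413) / (1 − 0.5218) = 0.1868 mg/L

0.19 mg/L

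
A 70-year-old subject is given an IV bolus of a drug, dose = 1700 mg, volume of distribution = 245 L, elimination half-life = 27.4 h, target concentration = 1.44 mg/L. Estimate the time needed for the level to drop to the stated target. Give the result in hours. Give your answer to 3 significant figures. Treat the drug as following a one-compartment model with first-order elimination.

62.2 h

C₀ = Dose / Vd = 1700 / 245 = 6.939 mg/L
k = ln2 / t½ = 0.693147 / 27.4 = 0.02530 h⁻¹
t = ln(C₀ / C) / k = ln(6.939 / 1.44) / 0.02530
  = ln(4.819) / 0.02530 = 1.573 / 0.02530 = 62.17 h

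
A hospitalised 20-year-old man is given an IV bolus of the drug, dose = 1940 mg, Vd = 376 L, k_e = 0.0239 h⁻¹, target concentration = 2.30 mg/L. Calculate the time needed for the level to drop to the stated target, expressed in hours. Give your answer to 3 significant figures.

C₀ = Dose / Vd = 1940 / 376 = 5.160 mg/L
t = ln(C₀ / C) / k = ln(5.160 / 2.30) / 0.02390
  = ln(2.243) / 0.02390 = 0.8078 / 0.02390 = 33.80 h

33.8 h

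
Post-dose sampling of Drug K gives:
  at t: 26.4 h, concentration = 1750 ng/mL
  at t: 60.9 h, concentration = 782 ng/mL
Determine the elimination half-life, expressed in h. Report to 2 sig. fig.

k = ln(C₁/C₂) / (t₂ − t₁) = ln(1750/782) / (60.9 − 26.4)
  = 0.8055 / 34.50 = 0.02335 h⁻¹
t½ = ln2 / k = 0.693147 / 0.02335 = 29.69 h

30 h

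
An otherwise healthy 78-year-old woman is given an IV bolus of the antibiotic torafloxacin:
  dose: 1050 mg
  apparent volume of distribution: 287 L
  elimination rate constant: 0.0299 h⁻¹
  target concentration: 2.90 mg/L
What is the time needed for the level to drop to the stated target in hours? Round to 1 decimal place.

7.8 h

C₀ = Dose / Vd = 1050 / 287 = 3.659 mg/L
t = ln(C₀ / C) / k = ln(3.659 / 2.90) / 0.02990
  = ln(1.262) / 0.02990 = 0.2327 / 0.02990 = 7.783 h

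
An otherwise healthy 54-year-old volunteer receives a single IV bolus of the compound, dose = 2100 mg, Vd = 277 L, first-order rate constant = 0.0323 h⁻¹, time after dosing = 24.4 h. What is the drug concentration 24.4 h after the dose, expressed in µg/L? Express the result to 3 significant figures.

C₀ = Dose / Vd = 2100 / 277 = 7.581 mg/L
C = C₀ · e^(−k·t) = 7.581 × e^(−0.03230 × 24.4)
  = 7.581 × 0.4547 = 3.447 mg/L
Convert: 3.447 mg/L × 1000 = 3447 µg/L

3450 µg/L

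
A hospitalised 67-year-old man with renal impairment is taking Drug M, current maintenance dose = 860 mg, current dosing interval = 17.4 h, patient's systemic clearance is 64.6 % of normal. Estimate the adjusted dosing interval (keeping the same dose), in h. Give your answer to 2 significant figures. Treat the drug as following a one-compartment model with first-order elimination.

27 h

To keep the same average steady-state level, dosing rate must scale with clearance.
CL ratio = 64.6 / 100 = 0.6460
New interval (same dose) = 17.4 / 0.6460 = 26.93 h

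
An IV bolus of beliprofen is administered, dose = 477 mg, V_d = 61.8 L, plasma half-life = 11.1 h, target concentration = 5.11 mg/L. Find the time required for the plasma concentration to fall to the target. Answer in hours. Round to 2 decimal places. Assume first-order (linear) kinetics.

C₀ = Dose / Vd = 477.0 / 61.8 = 7.718 mg/L
k = ln2 / t½ = 0.693147 / 11.1 = 0.06245 h⁻¹
t = ln(C₀ / C) / k = ln(7.718 / 5.11) / 0.06245
  = ln(1.510) / 0.06245 = 0.4121 / 0.06245 = 6.599 h

6.60 h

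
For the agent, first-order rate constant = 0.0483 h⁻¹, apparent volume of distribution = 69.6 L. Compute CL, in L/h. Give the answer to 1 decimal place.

3.4 L/h

CL = k × Vd = 0.0483 × 69.6 = 3.362 L/h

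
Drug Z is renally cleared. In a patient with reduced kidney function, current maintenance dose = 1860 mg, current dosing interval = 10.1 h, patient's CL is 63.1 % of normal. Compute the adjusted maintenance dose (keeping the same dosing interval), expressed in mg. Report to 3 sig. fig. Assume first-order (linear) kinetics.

1170 mg

To keep the same average steady-state level, dosing rate must scale with clearance.
CL ratio = 63.1 / 100 = 0.6310
New dose (same interval) = 1860 × 0.6310 = 1174 mg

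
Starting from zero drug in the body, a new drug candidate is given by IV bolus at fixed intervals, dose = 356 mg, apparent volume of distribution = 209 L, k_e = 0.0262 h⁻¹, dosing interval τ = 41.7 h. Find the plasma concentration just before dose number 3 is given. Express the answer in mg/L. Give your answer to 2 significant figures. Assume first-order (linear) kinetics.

0.76 mg/L

C₀ per dose = Dose / Vd = 356 / 209 = 1.703 mg/L
Fraction remaining after one interval: r = e^(−kτ) = e^(−0.02620 × 41.7) = 0.3354
Before dose 3, 2 doses have been given (aged 1τ, 2τ).
C_trough = C₀ × (r + r²) = 1.703 × (0.3354 + 0.1125) = 0.7628 mg/L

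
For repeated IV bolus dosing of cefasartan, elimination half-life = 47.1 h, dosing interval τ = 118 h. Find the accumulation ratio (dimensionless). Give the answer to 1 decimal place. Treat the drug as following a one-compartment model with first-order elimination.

1.2

k = ln2 / t½ = 0.693147 / 47.1 = 0.01472 h⁻¹
e^(−kτ) = e^(−0.01472 × 118) = 0.1761
Accumulation ratio R = 1 / (1 − e^(−kτ)) = 1 / (1 − 0.1761) = 1.214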